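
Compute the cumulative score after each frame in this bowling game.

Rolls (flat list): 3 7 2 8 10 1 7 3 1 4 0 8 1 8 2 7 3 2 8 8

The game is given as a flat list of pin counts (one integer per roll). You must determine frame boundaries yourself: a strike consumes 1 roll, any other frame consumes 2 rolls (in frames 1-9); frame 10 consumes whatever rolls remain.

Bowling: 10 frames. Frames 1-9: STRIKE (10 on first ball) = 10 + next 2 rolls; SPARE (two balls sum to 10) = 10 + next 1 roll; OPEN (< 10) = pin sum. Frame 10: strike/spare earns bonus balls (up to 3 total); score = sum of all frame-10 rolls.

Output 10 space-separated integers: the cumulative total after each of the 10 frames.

Answer: 12 32 50 58 62 66 75 92 104 122

Derivation:
Frame 1: SPARE (3+7=10). 10 + next roll (2) = 12. Cumulative: 12
Frame 2: SPARE (2+8=10). 10 + next roll (10) = 20. Cumulative: 32
Frame 3: STRIKE. 10 + next two rolls (1+7) = 18. Cumulative: 50
Frame 4: OPEN (1+7=8). Cumulative: 58
Frame 5: OPEN (3+1=4). Cumulative: 62
Frame 6: OPEN (4+0=4). Cumulative: 66
Frame 7: OPEN (8+1=9). Cumulative: 75
Frame 8: SPARE (8+2=10). 10 + next roll (7) = 17. Cumulative: 92
Frame 9: SPARE (7+3=10). 10 + next roll (2) = 12. Cumulative: 104
Frame 10: SPARE. Sum of all frame-10 rolls (2+8+8) = 18. Cumulative: 122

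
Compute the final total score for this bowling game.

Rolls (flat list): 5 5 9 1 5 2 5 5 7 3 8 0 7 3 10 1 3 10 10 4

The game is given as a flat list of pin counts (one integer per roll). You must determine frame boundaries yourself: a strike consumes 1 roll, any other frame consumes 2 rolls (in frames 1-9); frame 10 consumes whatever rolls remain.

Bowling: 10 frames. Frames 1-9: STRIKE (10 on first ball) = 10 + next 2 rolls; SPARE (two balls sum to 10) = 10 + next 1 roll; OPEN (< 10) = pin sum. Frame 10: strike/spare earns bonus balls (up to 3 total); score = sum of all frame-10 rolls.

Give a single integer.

Answer: 146

Derivation:
Frame 1: SPARE (5+5=10). 10 + next roll (9) = 19. Cumulative: 19
Frame 2: SPARE (9+1=10). 10 + next roll (5) = 15. Cumulative: 34
Frame 3: OPEN (5+2=7). Cumulative: 41
Frame 4: SPARE (5+5=10). 10 + next roll (7) = 17. Cumulative: 58
Frame 5: SPARE (7+3=10). 10 + next roll (8) = 18. Cumulative: 76
Frame 6: OPEN (8+0=8). Cumulative: 84
Frame 7: SPARE (7+3=10). 10 + next roll (10) = 20. Cumulative: 104
Frame 8: STRIKE. 10 + next two rolls (1+3) = 14. Cumulative: 118
Frame 9: OPEN (1+3=4). Cumulative: 122
Frame 10: STRIKE. Sum of all frame-10 rolls (10+10+4) = 24. Cumulative: 146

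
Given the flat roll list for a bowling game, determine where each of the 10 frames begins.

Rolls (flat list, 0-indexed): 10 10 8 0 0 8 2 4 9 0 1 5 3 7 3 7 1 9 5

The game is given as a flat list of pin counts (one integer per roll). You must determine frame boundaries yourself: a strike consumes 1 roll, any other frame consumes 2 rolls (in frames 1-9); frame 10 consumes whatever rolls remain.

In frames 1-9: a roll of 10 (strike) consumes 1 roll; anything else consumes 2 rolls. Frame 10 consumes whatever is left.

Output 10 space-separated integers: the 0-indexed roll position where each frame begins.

Answer: 0 1 2 4 6 8 10 12 14 16

Derivation:
Frame 1 starts at roll index 0: roll=10 (strike), consumes 1 roll
Frame 2 starts at roll index 1: roll=10 (strike), consumes 1 roll
Frame 3 starts at roll index 2: rolls=8,0 (sum=8), consumes 2 rolls
Frame 4 starts at roll index 4: rolls=0,8 (sum=8), consumes 2 rolls
Frame 5 starts at roll index 6: rolls=2,4 (sum=6), consumes 2 rolls
Frame 6 starts at roll index 8: rolls=9,0 (sum=9), consumes 2 rolls
Frame 7 starts at roll index 10: rolls=1,5 (sum=6), consumes 2 rolls
Frame 8 starts at roll index 12: rolls=3,7 (sum=10), consumes 2 rolls
Frame 9 starts at roll index 14: rolls=3,7 (sum=10), consumes 2 rolls
Frame 10 starts at roll index 16: 3 remaining rolls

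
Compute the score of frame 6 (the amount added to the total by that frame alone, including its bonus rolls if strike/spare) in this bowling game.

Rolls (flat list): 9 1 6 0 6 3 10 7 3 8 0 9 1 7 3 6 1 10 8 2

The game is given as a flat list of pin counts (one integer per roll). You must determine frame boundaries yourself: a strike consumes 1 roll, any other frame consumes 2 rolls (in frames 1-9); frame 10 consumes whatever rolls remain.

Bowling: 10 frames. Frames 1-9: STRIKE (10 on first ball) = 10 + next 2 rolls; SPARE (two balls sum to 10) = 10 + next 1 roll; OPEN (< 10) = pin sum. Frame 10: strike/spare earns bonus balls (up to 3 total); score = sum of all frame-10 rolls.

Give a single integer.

Frame 1: SPARE (9+1=10). 10 + next roll (6) = 16. Cumulative: 16
Frame 2: OPEN (6+0=6). Cumulative: 22
Frame 3: OPEN (6+3=9). Cumulative: 31
Frame 4: STRIKE. 10 + next two rolls (7+3) = 20. Cumulative: 51
Frame 5: SPARE (7+3=10). 10 + next roll (8) = 18. Cumulative: 69
Frame 6: OPEN (8+0=8). Cumulative: 77
Frame 7: SPARE (9+1=10). 10 + next roll (7) = 17. Cumulative: 94
Frame 8: SPARE (7+3=10). 10 + next roll (6) = 16. Cumulative: 110

Answer: 8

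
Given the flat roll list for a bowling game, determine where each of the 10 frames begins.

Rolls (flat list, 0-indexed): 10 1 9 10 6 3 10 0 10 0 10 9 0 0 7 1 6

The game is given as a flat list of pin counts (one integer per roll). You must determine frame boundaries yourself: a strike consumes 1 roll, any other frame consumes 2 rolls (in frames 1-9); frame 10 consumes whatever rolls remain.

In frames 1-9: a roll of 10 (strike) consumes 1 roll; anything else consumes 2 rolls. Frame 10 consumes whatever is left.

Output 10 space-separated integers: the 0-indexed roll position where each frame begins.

Frame 1 starts at roll index 0: roll=10 (strike), consumes 1 roll
Frame 2 starts at roll index 1: rolls=1,9 (sum=10), consumes 2 rolls
Frame 3 starts at roll index 3: roll=10 (strike), consumes 1 roll
Frame 4 starts at roll index 4: rolls=6,3 (sum=9), consumes 2 rolls
Frame 5 starts at roll index 6: roll=10 (strike), consumes 1 roll
Frame 6 starts at roll index 7: rolls=0,10 (sum=10), consumes 2 rolls
Frame 7 starts at roll index 9: rolls=0,10 (sum=10), consumes 2 rolls
Frame 8 starts at roll index 11: rolls=9,0 (sum=9), consumes 2 rolls
Frame 9 starts at roll index 13: rolls=0,7 (sum=7), consumes 2 rolls
Frame 10 starts at roll index 15: 2 remaining rolls

Answer: 0 1 3 4 6 7 9 11 13 15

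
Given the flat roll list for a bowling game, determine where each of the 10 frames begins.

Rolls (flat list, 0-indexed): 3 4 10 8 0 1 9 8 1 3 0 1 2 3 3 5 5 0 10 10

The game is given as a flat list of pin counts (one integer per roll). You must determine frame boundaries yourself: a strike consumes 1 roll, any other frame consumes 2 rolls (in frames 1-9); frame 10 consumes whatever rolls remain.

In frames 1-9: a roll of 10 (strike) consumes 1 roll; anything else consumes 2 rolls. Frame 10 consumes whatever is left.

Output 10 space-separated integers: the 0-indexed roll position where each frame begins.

Answer: 0 2 3 5 7 9 11 13 15 17

Derivation:
Frame 1 starts at roll index 0: rolls=3,4 (sum=7), consumes 2 rolls
Frame 2 starts at roll index 2: roll=10 (strike), consumes 1 roll
Frame 3 starts at roll index 3: rolls=8,0 (sum=8), consumes 2 rolls
Frame 4 starts at roll index 5: rolls=1,9 (sum=10), consumes 2 rolls
Frame 5 starts at roll index 7: rolls=8,1 (sum=9), consumes 2 rolls
Frame 6 starts at roll index 9: rolls=3,0 (sum=3), consumes 2 rolls
Frame 7 starts at roll index 11: rolls=1,2 (sum=3), consumes 2 rolls
Frame 8 starts at roll index 13: rolls=3,3 (sum=6), consumes 2 rolls
Frame 9 starts at roll index 15: rolls=5,5 (sum=10), consumes 2 rolls
Frame 10 starts at roll index 17: 3 remaining rolls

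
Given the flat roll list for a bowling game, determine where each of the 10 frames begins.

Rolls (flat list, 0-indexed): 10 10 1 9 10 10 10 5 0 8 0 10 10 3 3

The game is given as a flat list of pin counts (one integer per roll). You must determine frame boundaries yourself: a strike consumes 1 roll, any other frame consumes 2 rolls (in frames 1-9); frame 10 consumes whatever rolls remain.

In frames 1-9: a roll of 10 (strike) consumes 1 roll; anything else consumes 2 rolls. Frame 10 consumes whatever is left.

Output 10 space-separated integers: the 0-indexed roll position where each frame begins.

Frame 1 starts at roll index 0: roll=10 (strike), consumes 1 roll
Frame 2 starts at roll index 1: roll=10 (strike), consumes 1 roll
Frame 3 starts at roll index 2: rolls=1,9 (sum=10), consumes 2 rolls
Frame 4 starts at roll index 4: roll=10 (strike), consumes 1 roll
Frame 5 starts at roll index 5: roll=10 (strike), consumes 1 roll
Frame 6 starts at roll index 6: roll=10 (strike), consumes 1 roll
Frame 7 starts at roll index 7: rolls=5,0 (sum=5), consumes 2 rolls
Frame 8 starts at roll index 9: rolls=8,0 (sum=8), consumes 2 rolls
Frame 9 starts at roll index 11: roll=10 (strike), consumes 1 roll
Frame 10 starts at roll index 12: 3 remaining rolls

Answer: 0 1 2 4 5 6 7 9 11 12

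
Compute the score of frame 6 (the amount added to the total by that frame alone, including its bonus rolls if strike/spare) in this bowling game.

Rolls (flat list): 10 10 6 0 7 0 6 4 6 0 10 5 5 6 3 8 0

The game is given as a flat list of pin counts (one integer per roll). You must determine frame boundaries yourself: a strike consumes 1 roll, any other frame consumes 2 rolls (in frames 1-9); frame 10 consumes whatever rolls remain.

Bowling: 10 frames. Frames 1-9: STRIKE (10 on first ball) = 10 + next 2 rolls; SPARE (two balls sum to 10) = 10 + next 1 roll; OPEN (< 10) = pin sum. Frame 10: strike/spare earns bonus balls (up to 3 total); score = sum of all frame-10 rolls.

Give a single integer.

Answer: 6

Derivation:
Frame 1: STRIKE. 10 + next two rolls (10+6) = 26. Cumulative: 26
Frame 2: STRIKE. 10 + next two rolls (6+0) = 16. Cumulative: 42
Frame 3: OPEN (6+0=6). Cumulative: 48
Frame 4: OPEN (7+0=7). Cumulative: 55
Frame 5: SPARE (6+4=10). 10 + next roll (6) = 16. Cumulative: 71
Frame 6: OPEN (6+0=6). Cumulative: 77
Frame 7: STRIKE. 10 + next two rolls (5+5) = 20. Cumulative: 97
Frame 8: SPARE (5+5=10). 10 + next roll (6) = 16. Cumulative: 113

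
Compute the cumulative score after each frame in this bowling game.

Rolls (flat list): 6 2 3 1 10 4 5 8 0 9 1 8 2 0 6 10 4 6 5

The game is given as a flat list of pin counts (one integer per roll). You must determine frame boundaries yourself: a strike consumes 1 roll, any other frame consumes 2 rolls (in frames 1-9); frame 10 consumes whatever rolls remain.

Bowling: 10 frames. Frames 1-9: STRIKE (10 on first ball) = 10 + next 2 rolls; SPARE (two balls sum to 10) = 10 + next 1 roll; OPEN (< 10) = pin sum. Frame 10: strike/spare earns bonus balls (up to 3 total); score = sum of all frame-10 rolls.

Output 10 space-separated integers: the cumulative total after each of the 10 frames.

Answer: 8 12 31 40 48 66 76 82 102 117

Derivation:
Frame 1: OPEN (6+2=8). Cumulative: 8
Frame 2: OPEN (3+1=4). Cumulative: 12
Frame 3: STRIKE. 10 + next two rolls (4+5) = 19. Cumulative: 31
Frame 4: OPEN (4+5=9). Cumulative: 40
Frame 5: OPEN (8+0=8). Cumulative: 48
Frame 6: SPARE (9+1=10). 10 + next roll (8) = 18. Cumulative: 66
Frame 7: SPARE (8+2=10). 10 + next roll (0) = 10. Cumulative: 76
Frame 8: OPEN (0+6=6). Cumulative: 82
Frame 9: STRIKE. 10 + next two rolls (4+6) = 20. Cumulative: 102
Frame 10: SPARE. Sum of all frame-10 rolls (4+6+5) = 15. Cumulative: 117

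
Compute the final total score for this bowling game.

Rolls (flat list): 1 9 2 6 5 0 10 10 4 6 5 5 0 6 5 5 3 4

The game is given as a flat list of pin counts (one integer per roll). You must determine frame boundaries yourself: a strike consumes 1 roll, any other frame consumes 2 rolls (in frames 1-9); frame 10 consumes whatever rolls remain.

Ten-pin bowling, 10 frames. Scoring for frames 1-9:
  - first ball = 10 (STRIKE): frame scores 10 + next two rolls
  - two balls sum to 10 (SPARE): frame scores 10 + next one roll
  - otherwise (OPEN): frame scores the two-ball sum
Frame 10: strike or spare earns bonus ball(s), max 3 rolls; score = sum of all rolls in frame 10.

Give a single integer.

Frame 1: SPARE (1+9=10). 10 + next roll (2) = 12. Cumulative: 12
Frame 2: OPEN (2+6=8). Cumulative: 20
Frame 3: OPEN (5+0=5). Cumulative: 25
Frame 4: STRIKE. 10 + next two rolls (10+4) = 24. Cumulative: 49
Frame 5: STRIKE. 10 + next two rolls (4+6) = 20. Cumulative: 69
Frame 6: SPARE (4+6=10). 10 + next roll (5) = 15. Cumulative: 84
Frame 7: SPARE (5+5=10). 10 + next roll (0) = 10. Cumulative: 94
Frame 8: OPEN (0+6=6). Cumulative: 100
Frame 9: SPARE (5+5=10). 10 + next roll (3) = 13. Cumulative: 113
Frame 10: OPEN. Sum of all frame-10 rolls (3+4) = 7. Cumulative: 120

Answer: 120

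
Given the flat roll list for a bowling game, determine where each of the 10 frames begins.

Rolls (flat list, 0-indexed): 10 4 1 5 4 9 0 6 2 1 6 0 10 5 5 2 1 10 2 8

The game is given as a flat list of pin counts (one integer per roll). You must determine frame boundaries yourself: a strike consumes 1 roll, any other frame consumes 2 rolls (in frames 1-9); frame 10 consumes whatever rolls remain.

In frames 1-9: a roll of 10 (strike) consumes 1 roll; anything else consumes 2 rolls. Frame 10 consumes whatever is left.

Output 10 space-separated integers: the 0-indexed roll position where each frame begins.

Answer: 0 1 3 5 7 9 11 13 15 17

Derivation:
Frame 1 starts at roll index 0: roll=10 (strike), consumes 1 roll
Frame 2 starts at roll index 1: rolls=4,1 (sum=5), consumes 2 rolls
Frame 3 starts at roll index 3: rolls=5,4 (sum=9), consumes 2 rolls
Frame 4 starts at roll index 5: rolls=9,0 (sum=9), consumes 2 rolls
Frame 5 starts at roll index 7: rolls=6,2 (sum=8), consumes 2 rolls
Frame 6 starts at roll index 9: rolls=1,6 (sum=7), consumes 2 rolls
Frame 7 starts at roll index 11: rolls=0,10 (sum=10), consumes 2 rolls
Frame 8 starts at roll index 13: rolls=5,5 (sum=10), consumes 2 rolls
Frame 9 starts at roll index 15: rolls=2,1 (sum=3), consumes 2 rolls
Frame 10 starts at roll index 17: 3 remaining rolls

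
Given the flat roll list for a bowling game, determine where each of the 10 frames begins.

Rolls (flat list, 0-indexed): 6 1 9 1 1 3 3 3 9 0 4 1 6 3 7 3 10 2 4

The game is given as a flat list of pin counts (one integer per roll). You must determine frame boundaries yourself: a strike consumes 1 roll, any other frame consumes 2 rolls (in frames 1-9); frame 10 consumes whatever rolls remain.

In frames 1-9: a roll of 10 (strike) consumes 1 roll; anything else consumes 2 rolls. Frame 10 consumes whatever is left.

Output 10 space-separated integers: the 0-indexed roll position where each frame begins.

Frame 1 starts at roll index 0: rolls=6,1 (sum=7), consumes 2 rolls
Frame 2 starts at roll index 2: rolls=9,1 (sum=10), consumes 2 rolls
Frame 3 starts at roll index 4: rolls=1,3 (sum=4), consumes 2 rolls
Frame 4 starts at roll index 6: rolls=3,3 (sum=6), consumes 2 rolls
Frame 5 starts at roll index 8: rolls=9,0 (sum=9), consumes 2 rolls
Frame 6 starts at roll index 10: rolls=4,1 (sum=5), consumes 2 rolls
Frame 7 starts at roll index 12: rolls=6,3 (sum=9), consumes 2 rolls
Frame 8 starts at roll index 14: rolls=7,3 (sum=10), consumes 2 rolls
Frame 9 starts at roll index 16: roll=10 (strike), consumes 1 roll
Frame 10 starts at roll index 17: 2 remaining rolls

Answer: 0 2 4 6 8 10 12 14 16 17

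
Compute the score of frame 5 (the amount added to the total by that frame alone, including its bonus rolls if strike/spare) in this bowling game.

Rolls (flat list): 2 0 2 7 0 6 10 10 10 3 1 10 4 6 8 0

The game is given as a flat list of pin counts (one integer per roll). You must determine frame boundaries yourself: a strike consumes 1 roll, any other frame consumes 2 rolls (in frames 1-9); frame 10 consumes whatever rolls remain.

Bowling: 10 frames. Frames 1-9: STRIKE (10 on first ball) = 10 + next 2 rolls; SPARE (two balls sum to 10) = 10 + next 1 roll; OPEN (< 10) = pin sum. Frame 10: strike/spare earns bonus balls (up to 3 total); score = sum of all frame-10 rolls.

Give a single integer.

Frame 1: OPEN (2+0=2). Cumulative: 2
Frame 2: OPEN (2+7=9). Cumulative: 11
Frame 3: OPEN (0+6=6). Cumulative: 17
Frame 4: STRIKE. 10 + next two rolls (10+10) = 30. Cumulative: 47
Frame 5: STRIKE. 10 + next two rolls (10+3) = 23. Cumulative: 70
Frame 6: STRIKE. 10 + next two rolls (3+1) = 14. Cumulative: 84
Frame 7: OPEN (3+1=4). Cumulative: 88

Answer: 23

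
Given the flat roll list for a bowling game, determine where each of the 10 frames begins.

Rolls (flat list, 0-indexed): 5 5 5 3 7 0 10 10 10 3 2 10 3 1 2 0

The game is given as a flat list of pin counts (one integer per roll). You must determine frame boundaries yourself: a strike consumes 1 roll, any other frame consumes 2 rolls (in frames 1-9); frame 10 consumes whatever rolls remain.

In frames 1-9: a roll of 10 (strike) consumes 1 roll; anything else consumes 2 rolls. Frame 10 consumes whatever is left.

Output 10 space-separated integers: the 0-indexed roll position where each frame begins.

Answer: 0 2 4 6 7 8 9 11 12 14

Derivation:
Frame 1 starts at roll index 0: rolls=5,5 (sum=10), consumes 2 rolls
Frame 2 starts at roll index 2: rolls=5,3 (sum=8), consumes 2 rolls
Frame 3 starts at roll index 4: rolls=7,0 (sum=7), consumes 2 rolls
Frame 4 starts at roll index 6: roll=10 (strike), consumes 1 roll
Frame 5 starts at roll index 7: roll=10 (strike), consumes 1 roll
Frame 6 starts at roll index 8: roll=10 (strike), consumes 1 roll
Frame 7 starts at roll index 9: rolls=3,2 (sum=5), consumes 2 rolls
Frame 8 starts at roll index 11: roll=10 (strike), consumes 1 roll
Frame 9 starts at roll index 12: rolls=3,1 (sum=4), consumes 2 rolls
Frame 10 starts at roll index 14: 2 remaining rolls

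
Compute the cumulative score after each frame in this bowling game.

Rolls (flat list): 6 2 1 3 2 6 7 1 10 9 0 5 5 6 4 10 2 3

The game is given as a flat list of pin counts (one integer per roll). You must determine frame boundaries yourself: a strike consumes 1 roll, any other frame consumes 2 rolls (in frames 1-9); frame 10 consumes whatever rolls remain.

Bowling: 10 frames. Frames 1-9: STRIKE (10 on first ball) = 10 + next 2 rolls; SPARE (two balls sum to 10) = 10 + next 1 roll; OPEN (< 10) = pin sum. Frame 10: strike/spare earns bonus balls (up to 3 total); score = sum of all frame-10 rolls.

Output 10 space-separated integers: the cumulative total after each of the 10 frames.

Frame 1: OPEN (6+2=8). Cumulative: 8
Frame 2: OPEN (1+3=4). Cumulative: 12
Frame 3: OPEN (2+6=8). Cumulative: 20
Frame 4: OPEN (7+1=8). Cumulative: 28
Frame 5: STRIKE. 10 + next two rolls (9+0) = 19. Cumulative: 47
Frame 6: OPEN (9+0=9). Cumulative: 56
Frame 7: SPARE (5+5=10). 10 + next roll (6) = 16. Cumulative: 72
Frame 8: SPARE (6+4=10). 10 + next roll (10) = 20. Cumulative: 92
Frame 9: STRIKE. 10 + next two rolls (2+3) = 15. Cumulative: 107
Frame 10: OPEN. Sum of all frame-10 rolls (2+3) = 5. Cumulative: 112

Answer: 8 12 20 28 47 56 72 92 107 112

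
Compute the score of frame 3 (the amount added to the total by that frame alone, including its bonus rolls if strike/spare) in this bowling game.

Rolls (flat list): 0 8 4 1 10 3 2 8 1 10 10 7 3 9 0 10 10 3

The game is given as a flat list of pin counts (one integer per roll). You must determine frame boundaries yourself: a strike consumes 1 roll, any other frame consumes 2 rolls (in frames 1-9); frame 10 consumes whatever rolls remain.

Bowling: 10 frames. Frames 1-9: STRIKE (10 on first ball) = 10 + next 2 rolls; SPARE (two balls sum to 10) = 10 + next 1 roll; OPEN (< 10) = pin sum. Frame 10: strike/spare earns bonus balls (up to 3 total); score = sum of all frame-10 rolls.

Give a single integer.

Frame 1: OPEN (0+8=8). Cumulative: 8
Frame 2: OPEN (4+1=5). Cumulative: 13
Frame 3: STRIKE. 10 + next two rolls (3+2) = 15. Cumulative: 28
Frame 4: OPEN (3+2=5). Cumulative: 33
Frame 5: OPEN (8+1=9). Cumulative: 42

Answer: 15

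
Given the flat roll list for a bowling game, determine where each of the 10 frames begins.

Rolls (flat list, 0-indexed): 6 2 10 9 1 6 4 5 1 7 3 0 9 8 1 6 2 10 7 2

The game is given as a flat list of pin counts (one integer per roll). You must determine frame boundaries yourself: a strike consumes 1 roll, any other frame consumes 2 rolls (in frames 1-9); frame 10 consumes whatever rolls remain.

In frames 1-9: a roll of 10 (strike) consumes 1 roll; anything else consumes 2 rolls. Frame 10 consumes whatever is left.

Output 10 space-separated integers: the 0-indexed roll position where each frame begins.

Answer: 0 2 3 5 7 9 11 13 15 17

Derivation:
Frame 1 starts at roll index 0: rolls=6,2 (sum=8), consumes 2 rolls
Frame 2 starts at roll index 2: roll=10 (strike), consumes 1 roll
Frame 3 starts at roll index 3: rolls=9,1 (sum=10), consumes 2 rolls
Frame 4 starts at roll index 5: rolls=6,4 (sum=10), consumes 2 rolls
Frame 5 starts at roll index 7: rolls=5,1 (sum=6), consumes 2 rolls
Frame 6 starts at roll index 9: rolls=7,3 (sum=10), consumes 2 rolls
Frame 7 starts at roll index 11: rolls=0,9 (sum=9), consumes 2 rolls
Frame 8 starts at roll index 13: rolls=8,1 (sum=9), consumes 2 rolls
Frame 9 starts at roll index 15: rolls=6,2 (sum=8), consumes 2 rolls
Frame 10 starts at roll index 17: 3 remaining rolls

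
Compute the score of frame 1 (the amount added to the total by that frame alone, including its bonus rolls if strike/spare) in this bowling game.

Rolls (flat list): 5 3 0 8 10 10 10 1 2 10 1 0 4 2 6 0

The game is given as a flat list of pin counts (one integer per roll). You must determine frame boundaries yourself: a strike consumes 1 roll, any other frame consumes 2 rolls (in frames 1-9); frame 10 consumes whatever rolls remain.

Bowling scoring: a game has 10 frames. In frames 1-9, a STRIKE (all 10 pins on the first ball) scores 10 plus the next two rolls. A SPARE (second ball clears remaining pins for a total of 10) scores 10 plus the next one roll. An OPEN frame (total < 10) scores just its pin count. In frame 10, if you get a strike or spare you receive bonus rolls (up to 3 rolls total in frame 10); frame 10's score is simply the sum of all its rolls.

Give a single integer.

Frame 1: OPEN (5+3=8). Cumulative: 8
Frame 2: OPEN (0+8=8). Cumulative: 16
Frame 3: STRIKE. 10 + next two rolls (10+10) = 30. Cumulative: 46

Answer: 8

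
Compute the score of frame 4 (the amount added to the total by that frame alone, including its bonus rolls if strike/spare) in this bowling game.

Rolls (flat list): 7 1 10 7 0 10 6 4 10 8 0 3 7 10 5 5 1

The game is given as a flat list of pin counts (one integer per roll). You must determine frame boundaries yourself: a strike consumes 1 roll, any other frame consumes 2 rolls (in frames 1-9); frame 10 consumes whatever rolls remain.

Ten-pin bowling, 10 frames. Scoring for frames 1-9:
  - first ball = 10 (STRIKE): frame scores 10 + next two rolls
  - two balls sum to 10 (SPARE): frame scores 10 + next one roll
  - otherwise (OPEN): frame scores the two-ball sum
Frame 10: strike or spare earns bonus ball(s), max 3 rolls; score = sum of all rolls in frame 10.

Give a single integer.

Answer: 20

Derivation:
Frame 1: OPEN (7+1=8). Cumulative: 8
Frame 2: STRIKE. 10 + next two rolls (7+0) = 17. Cumulative: 25
Frame 3: OPEN (7+0=7). Cumulative: 32
Frame 4: STRIKE. 10 + next two rolls (6+4) = 20. Cumulative: 52
Frame 5: SPARE (6+4=10). 10 + next roll (10) = 20. Cumulative: 72
Frame 6: STRIKE. 10 + next two rolls (8+0) = 18. Cumulative: 90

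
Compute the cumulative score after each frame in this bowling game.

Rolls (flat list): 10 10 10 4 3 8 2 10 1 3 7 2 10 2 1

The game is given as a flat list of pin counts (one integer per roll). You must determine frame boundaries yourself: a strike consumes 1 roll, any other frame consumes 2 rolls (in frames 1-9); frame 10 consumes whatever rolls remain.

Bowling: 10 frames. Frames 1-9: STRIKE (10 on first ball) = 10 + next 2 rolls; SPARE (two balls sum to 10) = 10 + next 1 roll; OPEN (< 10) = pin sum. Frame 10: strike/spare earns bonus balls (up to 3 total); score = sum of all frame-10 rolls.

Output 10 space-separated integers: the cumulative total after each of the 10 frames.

Answer: 30 54 71 78 98 112 116 125 138 141

Derivation:
Frame 1: STRIKE. 10 + next two rolls (10+10) = 30. Cumulative: 30
Frame 2: STRIKE. 10 + next two rolls (10+4) = 24. Cumulative: 54
Frame 3: STRIKE. 10 + next two rolls (4+3) = 17. Cumulative: 71
Frame 4: OPEN (4+3=7). Cumulative: 78
Frame 5: SPARE (8+2=10). 10 + next roll (10) = 20. Cumulative: 98
Frame 6: STRIKE. 10 + next two rolls (1+3) = 14. Cumulative: 112
Frame 7: OPEN (1+3=4). Cumulative: 116
Frame 8: OPEN (7+2=9). Cumulative: 125
Frame 9: STRIKE. 10 + next two rolls (2+1) = 13. Cumulative: 138
Frame 10: OPEN. Sum of all frame-10 rolls (2+1) = 3. Cumulative: 141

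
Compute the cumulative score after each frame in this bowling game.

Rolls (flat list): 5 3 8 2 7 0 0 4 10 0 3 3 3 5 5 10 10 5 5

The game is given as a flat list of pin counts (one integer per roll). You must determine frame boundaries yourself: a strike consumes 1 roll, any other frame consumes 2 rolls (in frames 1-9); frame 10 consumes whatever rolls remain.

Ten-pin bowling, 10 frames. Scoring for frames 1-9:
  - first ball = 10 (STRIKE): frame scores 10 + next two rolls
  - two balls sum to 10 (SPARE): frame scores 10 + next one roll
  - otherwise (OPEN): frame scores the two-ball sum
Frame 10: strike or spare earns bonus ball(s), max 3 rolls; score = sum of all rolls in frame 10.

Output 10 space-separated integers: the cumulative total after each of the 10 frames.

Frame 1: OPEN (5+3=8). Cumulative: 8
Frame 2: SPARE (8+2=10). 10 + next roll (7) = 17. Cumulative: 25
Frame 3: OPEN (7+0=7). Cumulative: 32
Frame 4: OPEN (0+4=4). Cumulative: 36
Frame 5: STRIKE. 10 + next two rolls (0+3) = 13. Cumulative: 49
Frame 6: OPEN (0+3=3). Cumulative: 52
Frame 7: OPEN (3+3=6). Cumulative: 58
Frame 8: SPARE (5+5=10). 10 + next roll (10) = 20. Cumulative: 78
Frame 9: STRIKE. 10 + next two rolls (10+5) = 25. Cumulative: 103
Frame 10: STRIKE. Sum of all frame-10 rolls (10+5+5) = 20. Cumulative: 123

Answer: 8 25 32 36 49 52 58 78 103 123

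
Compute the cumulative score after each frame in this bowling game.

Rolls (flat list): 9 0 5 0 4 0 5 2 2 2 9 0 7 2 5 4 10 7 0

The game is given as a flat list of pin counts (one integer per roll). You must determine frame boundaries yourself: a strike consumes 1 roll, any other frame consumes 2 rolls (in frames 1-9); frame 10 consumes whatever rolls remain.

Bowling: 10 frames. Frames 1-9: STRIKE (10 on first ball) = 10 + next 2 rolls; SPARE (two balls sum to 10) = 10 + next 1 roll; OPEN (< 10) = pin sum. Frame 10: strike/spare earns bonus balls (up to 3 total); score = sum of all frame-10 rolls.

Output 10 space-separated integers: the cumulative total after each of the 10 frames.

Answer: 9 14 18 25 29 38 47 56 73 80

Derivation:
Frame 1: OPEN (9+0=9). Cumulative: 9
Frame 2: OPEN (5+0=5). Cumulative: 14
Frame 3: OPEN (4+0=4). Cumulative: 18
Frame 4: OPEN (5+2=7). Cumulative: 25
Frame 5: OPEN (2+2=4). Cumulative: 29
Frame 6: OPEN (9+0=9). Cumulative: 38
Frame 7: OPEN (7+2=9). Cumulative: 47
Frame 8: OPEN (5+4=9). Cumulative: 56
Frame 9: STRIKE. 10 + next two rolls (7+0) = 17. Cumulative: 73
Frame 10: OPEN. Sum of all frame-10 rolls (7+0) = 7. Cumulative: 80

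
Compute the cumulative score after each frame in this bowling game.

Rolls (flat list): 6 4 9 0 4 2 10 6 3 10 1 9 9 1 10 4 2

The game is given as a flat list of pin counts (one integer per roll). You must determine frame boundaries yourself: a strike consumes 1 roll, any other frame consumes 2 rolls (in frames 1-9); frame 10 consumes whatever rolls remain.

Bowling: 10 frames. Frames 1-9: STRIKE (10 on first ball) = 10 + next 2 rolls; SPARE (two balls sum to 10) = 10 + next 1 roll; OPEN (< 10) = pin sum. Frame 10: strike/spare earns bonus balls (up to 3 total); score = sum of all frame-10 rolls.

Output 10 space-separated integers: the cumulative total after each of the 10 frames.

Answer: 19 28 34 53 62 82 101 121 137 143

Derivation:
Frame 1: SPARE (6+4=10). 10 + next roll (9) = 19. Cumulative: 19
Frame 2: OPEN (9+0=9). Cumulative: 28
Frame 3: OPEN (4+2=6). Cumulative: 34
Frame 4: STRIKE. 10 + next two rolls (6+3) = 19. Cumulative: 53
Frame 5: OPEN (6+3=9). Cumulative: 62
Frame 6: STRIKE. 10 + next two rolls (1+9) = 20. Cumulative: 82
Frame 7: SPARE (1+9=10). 10 + next roll (9) = 19. Cumulative: 101
Frame 8: SPARE (9+1=10). 10 + next roll (10) = 20. Cumulative: 121
Frame 9: STRIKE. 10 + next two rolls (4+2) = 16. Cumulative: 137
Frame 10: OPEN. Sum of all frame-10 rolls (4+2) = 6. Cumulative: 143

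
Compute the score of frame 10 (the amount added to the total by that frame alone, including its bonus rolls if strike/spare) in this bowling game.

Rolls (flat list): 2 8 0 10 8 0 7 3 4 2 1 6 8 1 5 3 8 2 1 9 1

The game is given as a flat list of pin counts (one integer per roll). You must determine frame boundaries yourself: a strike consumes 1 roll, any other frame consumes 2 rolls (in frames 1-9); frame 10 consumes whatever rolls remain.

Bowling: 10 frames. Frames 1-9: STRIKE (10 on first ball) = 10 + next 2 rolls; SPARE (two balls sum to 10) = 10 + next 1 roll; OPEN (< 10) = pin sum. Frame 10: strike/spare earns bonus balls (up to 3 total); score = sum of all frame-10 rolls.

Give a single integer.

Answer: 11

Derivation:
Frame 1: SPARE (2+8=10). 10 + next roll (0) = 10. Cumulative: 10
Frame 2: SPARE (0+10=10). 10 + next roll (8) = 18. Cumulative: 28
Frame 3: OPEN (8+0=8). Cumulative: 36
Frame 4: SPARE (7+3=10). 10 + next roll (4) = 14. Cumulative: 50
Frame 5: OPEN (4+2=6). Cumulative: 56
Frame 6: OPEN (1+6=7). Cumulative: 63
Frame 7: OPEN (8+1=9). Cumulative: 72
Frame 8: OPEN (5+3=8). Cumulative: 80
Frame 9: SPARE (8+2=10). 10 + next roll (1) = 11. Cumulative: 91
Frame 10: SPARE. Sum of all frame-10 rolls (1+9+1) = 11. Cumulative: 102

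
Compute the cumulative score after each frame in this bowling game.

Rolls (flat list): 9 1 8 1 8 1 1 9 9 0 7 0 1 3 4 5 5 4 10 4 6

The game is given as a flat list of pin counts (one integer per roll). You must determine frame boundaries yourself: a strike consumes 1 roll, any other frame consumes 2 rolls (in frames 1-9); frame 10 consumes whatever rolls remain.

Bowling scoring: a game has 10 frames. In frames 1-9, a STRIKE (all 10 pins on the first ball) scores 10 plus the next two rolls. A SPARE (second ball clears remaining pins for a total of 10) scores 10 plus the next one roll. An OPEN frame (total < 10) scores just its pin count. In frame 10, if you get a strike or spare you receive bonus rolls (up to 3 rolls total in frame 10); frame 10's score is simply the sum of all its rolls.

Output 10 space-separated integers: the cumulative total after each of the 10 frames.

Frame 1: SPARE (9+1=10). 10 + next roll (8) = 18. Cumulative: 18
Frame 2: OPEN (8+1=9). Cumulative: 27
Frame 3: OPEN (8+1=9). Cumulative: 36
Frame 4: SPARE (1+9=10). 10 + next roll (9) = 19. Cumulative: 55
Frame 5: OPEN (9+0=9). Cumulative: 64
Frame 6: OPEN (7+0=7). Cumulative: 71
Frame 7: OPEN (1+3=4). Cumulative: 75
Frame 8: OPEN (4+5=9). Cumulative: 84
Frame 9: OPEN (5+4=9). Cumulative: 93
Frame 10: STRIKE. Sum of all frame-10 rolls (10+4+6) = 20. Cumulative: 113

Answer: 18 27 36 55 64 71 75 84 93 113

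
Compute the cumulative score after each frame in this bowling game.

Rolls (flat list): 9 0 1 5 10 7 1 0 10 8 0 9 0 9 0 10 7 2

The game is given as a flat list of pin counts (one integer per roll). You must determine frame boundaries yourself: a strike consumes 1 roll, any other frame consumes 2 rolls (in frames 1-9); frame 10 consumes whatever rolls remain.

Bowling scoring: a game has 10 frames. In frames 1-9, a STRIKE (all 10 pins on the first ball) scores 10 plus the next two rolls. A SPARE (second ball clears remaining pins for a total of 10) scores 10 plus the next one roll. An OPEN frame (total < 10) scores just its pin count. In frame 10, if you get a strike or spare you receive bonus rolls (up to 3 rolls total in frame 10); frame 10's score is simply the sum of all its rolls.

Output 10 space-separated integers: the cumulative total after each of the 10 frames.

Answer: 9 15 33 41 59 67 76 85 104 113

Derivation:
Frame 1: OPEN (9+0=9). Cumulative: 9
Frame 2: OPEN (1+5=6). Cumulative: 15
Frame 3: STRIKE. 10 + next two rolls (7+1) = 18. Cumulative: 33
Frame 4: OPEN (7+1=8). Cumulative: 41
Frame 5: SPARE (0+10=10). 10 + next roll (8) = 18. Cumulative: 59
Frame 6: OPEN (8+0=8). Cumulative: 67
Frame 7: OPEN (9+0=9). Cumulative: 76
Frame 8: OPEN (9+0=9). Cumulative: 85
Frame 9: STRIKE. 10 + next two rolls (7+2) = 19. Cumulative: 104
Frame 10: OPEN. Sum of all frame-10 rolls (7+2) = 9. Cumulative: 113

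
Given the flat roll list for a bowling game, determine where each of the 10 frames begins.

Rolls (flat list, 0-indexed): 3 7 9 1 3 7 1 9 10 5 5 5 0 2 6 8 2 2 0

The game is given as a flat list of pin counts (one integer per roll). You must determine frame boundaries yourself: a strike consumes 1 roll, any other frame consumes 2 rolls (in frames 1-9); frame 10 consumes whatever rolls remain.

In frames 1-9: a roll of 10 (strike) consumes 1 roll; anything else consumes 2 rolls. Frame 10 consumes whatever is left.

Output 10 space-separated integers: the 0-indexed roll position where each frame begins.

Frame 1 starts at roll index 0: rolls=3,7 (sum=10), consumes 2 rolls
Frame 2 starts at roll index 2: rolls=9,1 (sum=10), consumes 2 rolls
Frame 3 starts at roll index 4: rolls=3,7 (sum=10), consumes 2 rolls
Frame 4 starts at roll index 6: rolls=1,9 (sum=10), consumes 2 rolls
Frame 5 starts at roll index 8: roll=10 (strike), consumes 1 roll
Frame 6 starts at roll index 9: rolls=5,5 (sum=10), consumes 2 rolls
Frame 7 starts at roll index 11: rolls=5,0 (sum=5), consumes 2 rolls
Frame 8 starts at roll index 13: rolls=2,6 (sum=8), consumes 2 rolls
Frame 9 starts at roll index 15: rolls=8,2 (sum=10), consumes 2 rolls
Frame 10 starts at roll index 17: 2 remaining rolls

Answer: 0 2 4 6 8 9 11 13 15 17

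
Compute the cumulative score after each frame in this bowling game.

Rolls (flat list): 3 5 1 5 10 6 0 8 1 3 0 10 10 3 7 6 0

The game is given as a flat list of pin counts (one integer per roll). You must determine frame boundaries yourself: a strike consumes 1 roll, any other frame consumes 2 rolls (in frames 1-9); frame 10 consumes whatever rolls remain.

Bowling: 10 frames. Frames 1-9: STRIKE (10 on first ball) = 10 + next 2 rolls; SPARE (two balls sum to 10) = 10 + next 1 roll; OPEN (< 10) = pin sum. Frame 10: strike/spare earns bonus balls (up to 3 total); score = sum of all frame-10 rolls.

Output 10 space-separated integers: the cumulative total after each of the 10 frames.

Answer: 8 14 30 36 45 48 71 91 107 113

Derivation:
Frame 1: OPEN (3+5=8). Cumulative: 8
Frame 2: OPEN (1+5=6). Cumulative: 14
Frame 3: STRIKE. 10 + next two rolls (6+0) = 16. Cumulative: 30
Frame 4: OPEN (6+0=6). Cumulative: 36
Frame 5: OPEN (8+1=9). Cumulative: 45
Frame 6: OPEN (3+0=3). Cumulative: 48
Frame 7: STRIKE. 10 + next two rolls (10+3) = 23. Cumulative: 71
Frame 8: STRIKE. 10 + next two rolls (3+7) = 20. Cumulative: 91
Frame 9: SPARE (3+7=10). 10 + next roll (6) = 16. Cumulative: 107
Frame 10: OPEN. Sum of all frame-10 rolls (6+0) = 6. Cumulative: 113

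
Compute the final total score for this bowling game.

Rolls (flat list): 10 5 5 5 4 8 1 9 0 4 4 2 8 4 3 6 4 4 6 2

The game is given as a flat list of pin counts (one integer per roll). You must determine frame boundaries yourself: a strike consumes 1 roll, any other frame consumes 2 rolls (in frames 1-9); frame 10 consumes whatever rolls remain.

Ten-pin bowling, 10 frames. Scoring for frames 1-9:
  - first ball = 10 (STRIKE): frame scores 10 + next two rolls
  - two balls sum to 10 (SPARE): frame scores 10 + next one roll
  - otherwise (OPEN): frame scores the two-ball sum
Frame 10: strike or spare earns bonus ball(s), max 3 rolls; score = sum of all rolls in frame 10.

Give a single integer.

Frame 1: STRIKE. 10 + next two rolls (5+5) = 20. Cumulative: 20
Frame 2: SPARE (5+5=10). 10 + next roll (5) = 15. Cumulative: 35
Frame 3: OPEN (5+4=9). Cumulative: 44
Frame 4: OPEN (8+1=9). Cumulative: 53
Frame 5: OPEN (9+0=9). Cumulative: 62
Frame 6: OPEN (4+4=8). Cumulative: 70
Frame 7: SPARE (2+8=10). 10 + next roll (4) = 14. Cumulative: 84
Frame 8: OPEN (4+3=7). Cumulative: 91
Frame 9: SPARE (6+4=10). 10 + next roll (4) = 14. Cumulative: 105
Frame 10: SPARE. Sum of all frame-10 rolls (4+6+2) = 12. Cumulative: 117

Answer: 117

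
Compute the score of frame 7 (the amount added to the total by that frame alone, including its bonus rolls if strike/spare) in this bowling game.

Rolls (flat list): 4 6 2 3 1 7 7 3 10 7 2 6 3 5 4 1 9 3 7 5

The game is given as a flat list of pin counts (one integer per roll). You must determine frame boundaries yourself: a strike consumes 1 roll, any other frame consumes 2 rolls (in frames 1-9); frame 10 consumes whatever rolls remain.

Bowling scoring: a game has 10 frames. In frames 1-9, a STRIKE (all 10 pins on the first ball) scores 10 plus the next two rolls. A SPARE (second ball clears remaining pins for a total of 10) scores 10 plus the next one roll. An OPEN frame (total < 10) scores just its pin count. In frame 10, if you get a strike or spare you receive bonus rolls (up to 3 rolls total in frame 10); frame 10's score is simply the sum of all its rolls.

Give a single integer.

Frame 1: SPARE (4+6=10). 10 + next roll (2) = 12. Cumulative: 12
Frame 2: OPEN (2+3=5). Cumulative: 17
Frame 3: OPEN (1+7=8). Cumulative: 25
Frame 4: SPARE (7+3=10). 10 + next roll (10) = 20. Cumulative: 45
Frame 5: STRIKE. 10 + next two rolls (7+2) = 19. Cumulative: 64
Frame 6: OPEN (7+2=9). Cumulative: 73
Frame 7: OPEN (6+3=9). Cumulative: 82
Frame 8: OPEN (5+4=9). Cumulative: 91
Frame 9: SPARE (1+9=10). 10 + next roll (3) = 13. Cumulative: 104

Answer: 9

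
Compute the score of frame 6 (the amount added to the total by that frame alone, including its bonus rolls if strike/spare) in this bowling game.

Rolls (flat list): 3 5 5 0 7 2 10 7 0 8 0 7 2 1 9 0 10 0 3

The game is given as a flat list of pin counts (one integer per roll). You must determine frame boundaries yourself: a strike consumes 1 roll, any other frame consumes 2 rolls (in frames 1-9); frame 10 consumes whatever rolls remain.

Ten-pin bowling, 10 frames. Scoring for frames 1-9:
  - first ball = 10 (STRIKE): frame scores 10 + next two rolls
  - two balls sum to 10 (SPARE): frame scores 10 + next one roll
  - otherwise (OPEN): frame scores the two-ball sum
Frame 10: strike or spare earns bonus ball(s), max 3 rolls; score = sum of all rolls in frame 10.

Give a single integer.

Frame 1: OPEN (3+5=8). Cumulative: 8
Frame 2: OPEN (5+0=5). Cumulative: 13
Frame 3: OPEN (7+2=9). Cumulative: 22
Frame 4: STRIKE. 10 + next two rolls (7+0) = 17. Cumulative: 39
Frame 5: OPEN (7+0=7). Cumulative: 46
Frame 6: OPEN (8+0=8). Cumulative: 54
Frame 7: OPEN (7+2=9). Cumulative: 63
Frame 8: SPARE (1+9=10). 10 + next roll (0) = 10. Cumulative: 73

Answer: 8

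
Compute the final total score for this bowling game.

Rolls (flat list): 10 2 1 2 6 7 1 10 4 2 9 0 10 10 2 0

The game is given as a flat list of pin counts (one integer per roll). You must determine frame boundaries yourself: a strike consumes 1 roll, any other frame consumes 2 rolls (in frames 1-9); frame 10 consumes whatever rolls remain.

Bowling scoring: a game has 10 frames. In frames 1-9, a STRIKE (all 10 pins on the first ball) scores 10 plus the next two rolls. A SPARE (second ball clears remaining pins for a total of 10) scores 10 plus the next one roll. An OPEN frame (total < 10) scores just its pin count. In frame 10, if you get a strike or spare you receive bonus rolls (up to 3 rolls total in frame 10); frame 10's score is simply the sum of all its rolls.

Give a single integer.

Frame 1: STRIKE. 10 + next two rolls (2+1) = 13. Cumulative: 13
Frame 2: OPEN (2+1=3). Cumulative: 16
Frame 3: OPEN (2+6=8). Cumulative: 24
Frame 4: OPEN (7+1=8). Cumulative: 32
Frame 5: STRIKE. 10 + next two rolls (4+2) = 16. Cumulative: 48
Frame 6: OPEN (4+2=6). Cumulative: 54
Frame 7: OPEN (9+0=9). Cumulative: 63
Frame 8: STRIKE. 10 + next two rolls (10+2) = 22. Cumulative: 85
Frame 9: STRIKE. 10 + next two rolls (2+0) = 12. Cumulative: 97
Frame 10: OPEN. Sum of all frame-10 rolls (2+0) = 2. Cumulative: 99

Answer: 99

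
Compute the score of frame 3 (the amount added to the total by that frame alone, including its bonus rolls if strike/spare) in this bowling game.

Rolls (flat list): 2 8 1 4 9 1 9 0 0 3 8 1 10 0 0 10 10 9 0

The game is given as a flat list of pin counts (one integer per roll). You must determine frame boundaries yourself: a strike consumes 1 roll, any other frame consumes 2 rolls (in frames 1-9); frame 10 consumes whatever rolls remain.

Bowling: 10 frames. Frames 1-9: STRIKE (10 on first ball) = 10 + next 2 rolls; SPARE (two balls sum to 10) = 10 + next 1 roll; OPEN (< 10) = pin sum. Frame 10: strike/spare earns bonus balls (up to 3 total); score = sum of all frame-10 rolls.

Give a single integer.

Frame 1: SPARE (2+8=10). 10 + next roll (1) = 11. Cumulative: 11
Frame 2: OPEN (1+4=5). Cumulative: 16
Frame 3: SPARE (9+1=10). 10 + next roll (9) = 19. Cumulative: 35
Frame 4: OPEN (9+0=9). Cumulative: 44
Frame 5: OPEN (0+3=3). Cumulative: 47

Answer: 19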